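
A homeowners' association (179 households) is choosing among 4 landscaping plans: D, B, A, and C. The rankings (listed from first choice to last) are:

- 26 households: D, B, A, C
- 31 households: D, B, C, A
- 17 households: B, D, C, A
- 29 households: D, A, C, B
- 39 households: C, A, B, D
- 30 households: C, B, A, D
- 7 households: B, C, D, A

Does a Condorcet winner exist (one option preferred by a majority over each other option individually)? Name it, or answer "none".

Checking pairwise contests:
B beats D 93–86.
C beats B 98–81.
D beats A 110–69.
D beats C 103–76.
Every option loses at least one head-to-head, so there is no Condorcet winner.

none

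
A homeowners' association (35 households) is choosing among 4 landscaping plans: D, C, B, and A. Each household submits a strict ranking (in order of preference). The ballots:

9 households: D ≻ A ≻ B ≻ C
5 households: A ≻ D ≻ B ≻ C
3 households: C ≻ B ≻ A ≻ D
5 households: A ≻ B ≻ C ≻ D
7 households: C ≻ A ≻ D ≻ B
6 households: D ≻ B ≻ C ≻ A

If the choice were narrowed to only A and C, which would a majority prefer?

Voters preferring A to C: 19; preferring C to A: 16.
A wins the head-to-head.

A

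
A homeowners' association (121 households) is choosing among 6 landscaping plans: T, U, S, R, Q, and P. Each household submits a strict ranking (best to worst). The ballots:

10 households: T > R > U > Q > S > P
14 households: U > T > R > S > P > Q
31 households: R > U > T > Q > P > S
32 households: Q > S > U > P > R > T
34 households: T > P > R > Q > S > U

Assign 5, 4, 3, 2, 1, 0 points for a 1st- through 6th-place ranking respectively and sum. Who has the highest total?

T: 10·5 + 14·4 + 31·3 + 32·0 + 34·5 = 369
U: 10·3 + 14·5 + 31·4 + 32·3 + 34·0 = 320
S: 10·1 + 14·2 + 31·0 + 32·4 + 34·1 = 200
R: 10·4 + 14·3 + 31·5 + 32·1 + 34·3 = 371
Q: 10·2 + 14·0 + 31·2 + 32·5 + 34·2 = 310
P: 10·0 + 14·1 + 31·1 + 32·2 + 34·4 = 245
R has the highest Borda score (371).

R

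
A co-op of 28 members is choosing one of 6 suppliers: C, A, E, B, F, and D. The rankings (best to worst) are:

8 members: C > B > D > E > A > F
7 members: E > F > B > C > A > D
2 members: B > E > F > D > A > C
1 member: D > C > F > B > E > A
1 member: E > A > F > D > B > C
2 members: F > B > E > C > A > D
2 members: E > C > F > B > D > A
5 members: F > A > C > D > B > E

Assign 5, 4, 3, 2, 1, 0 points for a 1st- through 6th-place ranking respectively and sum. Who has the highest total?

C: 8·5 + 7·2 + 2·0 + 1·4 + 1·0 + 2·2 + 2·4 + 5·3 = 85
A: 8·1 + 7·1 + 2·1 + 1·0 + 1·4 + 2·1 + 2·0 + 5·4 = 43
E: 8·2 + 7·5 + 2·4 + 1·1 + 1·5 + 2·3 + 2·5 + 5·0 = 81
B: 8·4 + 7·3 + 2·5 + 1·2 + 1·1 + 2·4 + 2·2 + 5·1 = 83
F: 8·0 + 7·4 + 2·3 + 1·3 + 1·3 + 2·5 + 2·3 + 5·5 = 81
D: 8·3 + 7·0 + 2·2 + 1·5 + 1·2 + 2·0 + 2·1 + 5·2 = 47
C has the highest Borda score (85).

C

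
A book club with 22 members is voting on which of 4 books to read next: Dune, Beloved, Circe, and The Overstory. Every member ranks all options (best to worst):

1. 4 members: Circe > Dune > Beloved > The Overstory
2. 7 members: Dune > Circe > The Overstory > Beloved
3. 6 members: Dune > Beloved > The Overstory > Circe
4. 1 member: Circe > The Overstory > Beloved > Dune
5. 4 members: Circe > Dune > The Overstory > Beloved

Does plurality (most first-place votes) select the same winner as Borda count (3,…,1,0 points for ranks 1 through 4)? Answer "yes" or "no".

yes

Plurality — first-place votes: Dune 13, Beloved 0, Circe 9, The Overstory 0. Winner: Dune.
Borda — scores: Dune 55, Beloved 17, Circe 41, The Overstory 19. Winner: Dune.
The two methods agree.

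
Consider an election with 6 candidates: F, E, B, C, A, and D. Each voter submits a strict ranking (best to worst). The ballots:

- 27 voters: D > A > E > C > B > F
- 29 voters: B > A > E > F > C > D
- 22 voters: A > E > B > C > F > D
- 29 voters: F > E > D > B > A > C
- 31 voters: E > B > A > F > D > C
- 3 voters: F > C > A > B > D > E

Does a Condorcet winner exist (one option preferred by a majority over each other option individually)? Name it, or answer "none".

Checking pairwise contests:
E beats F 109–32.
A beats E 81–60.
E beats B 109–32.
F beats C 92–49.
B beats A 89–52.
F beats D 114–27.
Every option loses at least one head-to-head, so there is no Condorcet winner.

none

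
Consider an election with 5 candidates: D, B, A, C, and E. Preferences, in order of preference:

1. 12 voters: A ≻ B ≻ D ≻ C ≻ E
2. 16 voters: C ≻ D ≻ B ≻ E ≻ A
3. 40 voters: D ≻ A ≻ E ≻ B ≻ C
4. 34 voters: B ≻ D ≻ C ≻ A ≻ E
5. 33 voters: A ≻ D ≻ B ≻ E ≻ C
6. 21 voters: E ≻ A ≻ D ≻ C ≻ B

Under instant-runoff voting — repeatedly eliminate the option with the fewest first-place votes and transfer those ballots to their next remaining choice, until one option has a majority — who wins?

Round 1: D 40, B 34, A 45, C 16, E 21. Eliminate C.
Round 2: D 56, B 34, A 45, E 21. Eliminate E.
Round 3: D 56, B 34, A 66. Eliminate B.
Round 4: D 90, A 66. D has a majority.

D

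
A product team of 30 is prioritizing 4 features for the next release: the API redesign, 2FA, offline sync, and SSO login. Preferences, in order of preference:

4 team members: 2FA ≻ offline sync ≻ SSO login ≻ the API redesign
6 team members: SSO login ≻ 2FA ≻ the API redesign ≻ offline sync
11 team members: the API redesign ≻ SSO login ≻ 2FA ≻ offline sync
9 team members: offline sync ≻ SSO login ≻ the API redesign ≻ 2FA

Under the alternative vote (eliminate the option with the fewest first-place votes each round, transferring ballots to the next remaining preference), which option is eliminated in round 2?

SSO login

Round 1: the API redesign 11, 2FA 4, offline sync 9, SSO login 6. Eliminate 2FA.
Round 2: the API redesign 11, offline sync 13, SSO login 6. Eliminate SSO login.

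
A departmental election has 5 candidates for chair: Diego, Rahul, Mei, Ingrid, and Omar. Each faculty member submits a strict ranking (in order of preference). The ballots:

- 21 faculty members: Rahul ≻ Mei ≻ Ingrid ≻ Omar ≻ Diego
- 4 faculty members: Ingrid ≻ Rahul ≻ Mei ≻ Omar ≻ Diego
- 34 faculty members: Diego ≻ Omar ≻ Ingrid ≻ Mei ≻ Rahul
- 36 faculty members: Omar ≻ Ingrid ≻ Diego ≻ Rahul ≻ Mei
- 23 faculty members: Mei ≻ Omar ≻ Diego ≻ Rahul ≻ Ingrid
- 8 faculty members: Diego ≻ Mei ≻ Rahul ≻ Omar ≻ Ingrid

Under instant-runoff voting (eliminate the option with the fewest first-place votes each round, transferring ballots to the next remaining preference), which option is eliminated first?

Ingrid

Round 1: Diego 42, Rahul 21, Mei 23, Ingrid 4, Omar 36. Eliminate Ingrid.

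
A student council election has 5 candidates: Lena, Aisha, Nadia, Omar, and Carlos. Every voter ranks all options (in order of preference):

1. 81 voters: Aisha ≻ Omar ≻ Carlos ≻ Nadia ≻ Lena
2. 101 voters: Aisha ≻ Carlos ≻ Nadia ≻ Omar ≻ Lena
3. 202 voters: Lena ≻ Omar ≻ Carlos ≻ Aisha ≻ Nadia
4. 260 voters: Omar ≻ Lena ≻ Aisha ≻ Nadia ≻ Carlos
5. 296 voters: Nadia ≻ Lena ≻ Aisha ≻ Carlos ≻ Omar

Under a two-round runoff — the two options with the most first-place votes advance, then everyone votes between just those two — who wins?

Round 1 first-place votes: Lena 202, Aisha 182, Nadia 296, Omar 260, Carlos 0.
Nadia and Omar advance.
Runoff: Nadia is preferred to Omar by 397 voters; Omar by 543.
Omar wins the runoff.

Omar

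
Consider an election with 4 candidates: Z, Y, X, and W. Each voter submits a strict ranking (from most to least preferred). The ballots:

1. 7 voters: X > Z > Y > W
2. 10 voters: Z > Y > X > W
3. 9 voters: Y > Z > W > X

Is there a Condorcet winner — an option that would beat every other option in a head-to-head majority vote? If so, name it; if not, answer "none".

Z vs Y: 17–9 for Z.
Z vs X: 19–7 for Z.
Z vs W: 26–0 for Z.
Z beats every other option head-to-head.

Z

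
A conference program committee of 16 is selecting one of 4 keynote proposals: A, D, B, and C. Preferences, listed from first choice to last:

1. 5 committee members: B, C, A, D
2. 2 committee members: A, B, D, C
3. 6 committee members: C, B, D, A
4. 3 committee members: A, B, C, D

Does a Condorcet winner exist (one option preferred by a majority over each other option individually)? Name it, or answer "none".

B

B vs A: 11–5 for B.
B vs D: 16–0 for B.
B vs C: 10–6 for B.
B beats every other option head-to-head.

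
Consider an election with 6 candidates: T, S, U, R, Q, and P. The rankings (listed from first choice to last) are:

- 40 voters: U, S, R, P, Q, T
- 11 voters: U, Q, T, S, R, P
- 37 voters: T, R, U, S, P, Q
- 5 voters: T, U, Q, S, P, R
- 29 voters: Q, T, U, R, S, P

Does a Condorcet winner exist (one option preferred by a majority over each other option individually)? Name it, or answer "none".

Checking pairwise contests:
Q beats T 80–42.
T beats S 82–40.
T beats U 71–51.
T beats R 82–40.
S beats Q 77–45.
T beats P 82–40.
Every option loses at least one head-to-head, so there is no Condorcet winner.

none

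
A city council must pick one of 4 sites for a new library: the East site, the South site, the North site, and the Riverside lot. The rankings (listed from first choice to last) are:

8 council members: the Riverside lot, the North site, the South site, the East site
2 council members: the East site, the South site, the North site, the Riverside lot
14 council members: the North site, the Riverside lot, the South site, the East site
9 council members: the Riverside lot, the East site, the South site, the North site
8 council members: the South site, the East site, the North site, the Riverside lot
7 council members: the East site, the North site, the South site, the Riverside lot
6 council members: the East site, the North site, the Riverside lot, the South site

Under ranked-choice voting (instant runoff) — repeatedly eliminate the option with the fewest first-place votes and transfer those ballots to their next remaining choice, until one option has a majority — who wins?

the Riverside lot

Round 1: the East site 15, the South site 8, the North site 14, the Riverside lot 17. Eliminate the South site.
Round 2: the East site 23, the North site 14, the Riverside lot 17. Eliminate the North site.
Round 3: the East site 23, the Riverside lot 31. The Riverside lot has a majority.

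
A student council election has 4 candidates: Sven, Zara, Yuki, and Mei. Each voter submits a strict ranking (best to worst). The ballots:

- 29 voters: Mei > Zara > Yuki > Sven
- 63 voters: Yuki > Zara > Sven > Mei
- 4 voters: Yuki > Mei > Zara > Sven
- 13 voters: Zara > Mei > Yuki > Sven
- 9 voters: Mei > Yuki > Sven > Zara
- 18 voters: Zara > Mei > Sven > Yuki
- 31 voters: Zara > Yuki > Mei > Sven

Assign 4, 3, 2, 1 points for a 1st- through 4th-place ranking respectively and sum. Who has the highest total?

Sven: 29·1 + 63·2 + 4·1 + 13·1 + 9·2 + 18·2 + 31·1 = 257
Zara: 29·3 + 63·3 + 4·2 + 13·4 + 9·1 + 18·4 + 31·4 = 541
Yuki: 29·2 + 63·4 + 4·4 + 13·2 + 9·3 + 18·1 + 31·3 = 490
Mei: 29·4 + 63·1 + 4·3 + 13·3 + 9·4 + 18·3 + 31·2 = 382
Zara has the highest Borda score (541).

Zara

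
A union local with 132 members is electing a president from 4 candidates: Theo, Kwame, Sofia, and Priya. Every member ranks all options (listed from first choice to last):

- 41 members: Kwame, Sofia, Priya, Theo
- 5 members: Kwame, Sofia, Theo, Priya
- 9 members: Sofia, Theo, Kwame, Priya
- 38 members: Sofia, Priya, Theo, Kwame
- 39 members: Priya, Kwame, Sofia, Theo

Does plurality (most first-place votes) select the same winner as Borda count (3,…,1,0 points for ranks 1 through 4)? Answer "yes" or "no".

yes

Plurality — first-place votes: Theo 0, Kwame 46, Sofia 47, Priya 39. Winner: Sofia.
Borda — scores: Theo 61, Kwame 225, Sofia 272, Priya 234. Winner: Sofia.
The two methods agree.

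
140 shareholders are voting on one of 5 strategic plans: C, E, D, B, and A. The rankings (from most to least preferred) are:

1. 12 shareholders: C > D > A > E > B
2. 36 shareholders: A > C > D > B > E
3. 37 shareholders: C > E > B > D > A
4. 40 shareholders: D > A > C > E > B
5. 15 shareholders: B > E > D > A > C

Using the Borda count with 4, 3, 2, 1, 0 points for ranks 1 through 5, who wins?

C

C: 12·4 + 36·3 + 37·4 + 40·2 + 15·0 = 384
E: 12·1 + 36·0 + 37·3 + 40·1 + 15·3 = 208
D: 12·3 + 36·2 + 37·1 + 40·4 + 15·2 = 335
B: 12·0 + 36·1 + 37·2 + 40·0 + 15·4 = 170
A: 12·2 + 36·4 + 37·0 + 40·3 + 15·1 = 303
C has the highest Borda score (384).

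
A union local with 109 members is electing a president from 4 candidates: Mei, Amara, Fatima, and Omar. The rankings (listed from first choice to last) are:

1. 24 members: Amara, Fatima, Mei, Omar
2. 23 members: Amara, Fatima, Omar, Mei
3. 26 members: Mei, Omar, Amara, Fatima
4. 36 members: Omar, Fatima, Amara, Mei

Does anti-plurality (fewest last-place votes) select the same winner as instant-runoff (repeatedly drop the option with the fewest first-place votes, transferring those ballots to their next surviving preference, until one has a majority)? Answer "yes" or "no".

Anti-plurality — last-place votes: Mei 59, Amara 0, Fatima 26, Omar 24. Winner: Amara.
Instant-runoff — R1 Mei 26, Amara 47, Fatima 0, Omar 36 (Fatima out); R2 Mei 26, Amara 47, Omar 36 (Mei out); R3 Amara 47, Omar 62 (Omar winner). Winner: Omar.
The two methods disagree.

no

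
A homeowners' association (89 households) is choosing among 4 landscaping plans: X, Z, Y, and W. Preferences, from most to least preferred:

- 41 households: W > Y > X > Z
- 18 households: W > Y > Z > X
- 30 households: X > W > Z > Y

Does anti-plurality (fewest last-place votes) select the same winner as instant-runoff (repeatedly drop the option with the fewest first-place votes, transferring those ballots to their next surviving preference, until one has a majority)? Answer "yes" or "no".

Anti-plurality — last-place votes: X 18, Z 41, Y 30, W 0. Winner: W.
Instant-runoff — R1 X 30, Z 0, Y 0, W 59 (W winner). Winner: W.
The two methods agree.

yes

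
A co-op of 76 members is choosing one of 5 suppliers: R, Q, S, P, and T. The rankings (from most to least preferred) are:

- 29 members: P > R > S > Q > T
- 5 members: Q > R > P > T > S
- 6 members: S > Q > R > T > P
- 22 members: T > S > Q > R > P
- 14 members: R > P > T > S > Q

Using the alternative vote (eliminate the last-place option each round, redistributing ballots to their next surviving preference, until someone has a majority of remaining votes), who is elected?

R

Round 1: R 14, Q 5, S 6, P 29, T 22. Eliminate Q.
Round 2: R 19, S 6, P 29, T 22. Eliminate S.
Round 3: R 25, P 29, T 22. Eliminate T.
Round 4: R 47, P 29. R has a majority.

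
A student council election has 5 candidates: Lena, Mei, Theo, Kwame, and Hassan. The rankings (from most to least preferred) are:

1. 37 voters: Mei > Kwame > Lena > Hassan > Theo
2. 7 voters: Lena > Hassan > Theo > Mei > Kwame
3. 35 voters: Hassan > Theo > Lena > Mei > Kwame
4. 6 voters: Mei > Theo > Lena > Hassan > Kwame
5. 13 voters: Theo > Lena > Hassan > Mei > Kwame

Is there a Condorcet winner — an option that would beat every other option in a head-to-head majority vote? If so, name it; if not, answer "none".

Checking pairwise contests:
Theo beats Lena 54–44.
Lena beats Mei 55–43.
Hassan beats Theo 79–19.
Lena beats Kwame 61–37.
Lena beats Hassan 63–35.
Every option loses at least one head-to-head, so there is no Condorcet winner.

none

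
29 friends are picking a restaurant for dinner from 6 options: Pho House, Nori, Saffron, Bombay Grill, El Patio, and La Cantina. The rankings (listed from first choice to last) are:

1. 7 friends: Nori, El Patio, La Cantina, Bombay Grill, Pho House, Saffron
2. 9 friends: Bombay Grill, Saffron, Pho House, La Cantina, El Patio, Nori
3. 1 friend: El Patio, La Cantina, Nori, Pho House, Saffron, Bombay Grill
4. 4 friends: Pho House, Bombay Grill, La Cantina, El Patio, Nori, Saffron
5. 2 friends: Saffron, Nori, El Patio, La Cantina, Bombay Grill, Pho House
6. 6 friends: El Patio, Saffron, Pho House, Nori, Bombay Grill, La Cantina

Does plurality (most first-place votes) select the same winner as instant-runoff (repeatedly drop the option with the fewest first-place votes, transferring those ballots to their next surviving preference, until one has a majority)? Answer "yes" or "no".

Plurality — first-place votes: Pho House 4, Nori 7, Saffron 2, Bombay Grill 9, El Patio 7, La Cantina 0. Winner: Bombay Grill.
Instant-runoff — R1 Pho House 4, Nori 7, Saffron 2, Bombay Grill 9, El Patio 7, La Cantina 0 (La Cantina out); R2 Pho House 4, Nori 7, Saffron 2, Bombay Grill 9, El Patio 7 (Saffron out); R3 Pho House 4, Nori 9, Bombay Grill 9, El Patio 7 (Pho House out); R4 Nori 9, Bombay Grill 13, El Patio 7 (El Patio out); R5 Nori 16, Bombay Grill 13 (Nori winner). Winner: Nori.
The two methods disagree.

no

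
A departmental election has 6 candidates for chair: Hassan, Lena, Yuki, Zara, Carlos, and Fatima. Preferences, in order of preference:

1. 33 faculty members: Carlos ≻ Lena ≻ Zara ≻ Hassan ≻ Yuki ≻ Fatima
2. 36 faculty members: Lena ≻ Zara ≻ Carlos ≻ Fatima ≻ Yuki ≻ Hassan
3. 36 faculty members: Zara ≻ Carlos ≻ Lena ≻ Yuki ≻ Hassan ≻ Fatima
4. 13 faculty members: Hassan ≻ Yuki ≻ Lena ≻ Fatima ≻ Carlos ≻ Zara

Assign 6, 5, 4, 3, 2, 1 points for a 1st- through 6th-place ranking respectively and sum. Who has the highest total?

Hassan: 33·3 + 36·1 + 36·2 + 13·6 = 285
Lena: 33·5 + 36·6 + 36·4 + 13·4 = 577
Yuki: 33·2 + 36·2 + 36·3 + 13·5 = 311
Zara: 33·4 + 36·5 + 36·6 + 13·1 = 541
Carlos: 33·6 + 36·4 + 36·5 + 13·2 = 548
Fatima: 33·1 + 36·3 + 36·1 + 13·3 = 216
Lena has the highest Borda score (577).

Lena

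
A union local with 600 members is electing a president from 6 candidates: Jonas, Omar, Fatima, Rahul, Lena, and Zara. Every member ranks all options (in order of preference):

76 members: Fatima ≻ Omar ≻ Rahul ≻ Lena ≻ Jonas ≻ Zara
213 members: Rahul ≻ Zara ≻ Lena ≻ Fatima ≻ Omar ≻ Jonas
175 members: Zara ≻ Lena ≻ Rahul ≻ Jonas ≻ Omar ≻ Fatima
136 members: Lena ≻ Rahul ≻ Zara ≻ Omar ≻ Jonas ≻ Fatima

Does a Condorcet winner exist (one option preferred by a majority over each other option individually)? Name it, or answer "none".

none

Checking pairwise contests:
Omar beats Jonas 425–175.
Rahul beats Omar 524–76.
Jonas beats Fatima 311–289.
Lena beats Rahul 311–289.
Zara beats Lena 388–212.
Rahul beats Zara 425–175.
Every option loses at least one head-to-head, so there is no Condorcet winner.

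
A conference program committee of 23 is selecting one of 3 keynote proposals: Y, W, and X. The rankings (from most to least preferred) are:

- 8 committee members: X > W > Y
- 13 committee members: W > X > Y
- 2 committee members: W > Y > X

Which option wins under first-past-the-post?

First-place votes: Y 0, W 15, X 8.
W has the most first-place votes.

W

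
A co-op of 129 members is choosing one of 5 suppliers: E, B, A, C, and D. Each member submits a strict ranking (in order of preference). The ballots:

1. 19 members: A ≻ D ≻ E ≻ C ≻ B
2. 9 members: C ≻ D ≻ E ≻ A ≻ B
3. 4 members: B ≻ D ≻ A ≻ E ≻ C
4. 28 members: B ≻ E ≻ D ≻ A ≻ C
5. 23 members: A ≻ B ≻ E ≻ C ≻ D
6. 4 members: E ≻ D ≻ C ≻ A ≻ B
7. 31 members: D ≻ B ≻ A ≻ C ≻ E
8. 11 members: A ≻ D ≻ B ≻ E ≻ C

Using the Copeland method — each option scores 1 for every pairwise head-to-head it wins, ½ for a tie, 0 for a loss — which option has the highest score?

D

E: beats C; loses to B, A, and D → score 1.
B: beats E and C; loses to A and D → score 2.
A: beats E, B, and C; loses to D → score 3.
C: loses to E, B, A, and D → score 0.
D: beats E, B, A, and C → score 4.
D has the best pairwise record.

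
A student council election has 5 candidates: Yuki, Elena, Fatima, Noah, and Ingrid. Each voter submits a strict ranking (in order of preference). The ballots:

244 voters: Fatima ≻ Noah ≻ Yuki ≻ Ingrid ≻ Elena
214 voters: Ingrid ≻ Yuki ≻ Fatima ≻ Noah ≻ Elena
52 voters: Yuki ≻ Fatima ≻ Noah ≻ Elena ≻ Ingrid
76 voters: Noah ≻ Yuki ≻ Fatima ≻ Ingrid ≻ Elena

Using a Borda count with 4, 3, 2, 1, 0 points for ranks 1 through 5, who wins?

Yuki: 244·2 + 214·3 + 52·4 + 76·3 = 1566
Elena: 244·0 + 214·0 + 52·1 + 76·0 = 52
Fatima: 244·4 + 214·2 + 52·3 + 76·2 = 1712
Noah: 244·3 + 214·1 + 52·2 + 76·4 = 1354
Ingrid: 244·1 + 214·4 + 52·0 + 76·1 = 1176
Fatima has the highest Borda score (1712).

Fatima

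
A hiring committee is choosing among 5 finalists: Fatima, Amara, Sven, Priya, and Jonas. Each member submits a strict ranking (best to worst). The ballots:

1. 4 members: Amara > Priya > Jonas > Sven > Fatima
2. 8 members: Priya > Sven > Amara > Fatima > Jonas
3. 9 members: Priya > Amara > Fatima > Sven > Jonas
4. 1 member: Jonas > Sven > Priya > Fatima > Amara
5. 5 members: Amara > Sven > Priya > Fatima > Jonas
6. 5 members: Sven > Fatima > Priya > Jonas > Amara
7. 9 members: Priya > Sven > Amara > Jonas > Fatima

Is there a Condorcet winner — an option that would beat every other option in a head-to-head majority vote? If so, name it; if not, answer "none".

Priya

Priya vs Fatima: 36–5 for Priya.
Priya vs Amara: 32–9 for Priya.
Priya vs Sven: 30–11 for Priya.
Priya vs Jonas: 40–1 for Priya.
Priya beats every other option head-to-head.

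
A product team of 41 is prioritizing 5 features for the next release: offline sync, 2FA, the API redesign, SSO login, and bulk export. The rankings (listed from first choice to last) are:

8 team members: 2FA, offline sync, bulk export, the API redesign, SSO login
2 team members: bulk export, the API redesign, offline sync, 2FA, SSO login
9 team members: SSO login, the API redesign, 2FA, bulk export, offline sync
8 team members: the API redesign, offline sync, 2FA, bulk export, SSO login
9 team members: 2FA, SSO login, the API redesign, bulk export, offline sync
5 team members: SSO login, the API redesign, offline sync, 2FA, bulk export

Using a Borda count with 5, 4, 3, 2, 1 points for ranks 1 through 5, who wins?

offline sync: 8·4 + 2·3 + 9·1 + 8·4 + 9·1 + 5·3 = 103
2FA: 8·5 + 2·2 + 9·3 + 8·3 + 9·5 + 5·2 = 150
the API redesign: 8·2 + 2·4 + 9·4 + 8·5 + 9·3 + 5·4 = 147
SSO login: 8·1 + 2·1 + 9·5 + 8·1 + 9·4 + 5·5 = 124
bulk export: 8·3 + 2·5 + 9·2 + 8·2 + 9·2 + 5·1 = 91
2FA has the highest Borda score (150).

2FA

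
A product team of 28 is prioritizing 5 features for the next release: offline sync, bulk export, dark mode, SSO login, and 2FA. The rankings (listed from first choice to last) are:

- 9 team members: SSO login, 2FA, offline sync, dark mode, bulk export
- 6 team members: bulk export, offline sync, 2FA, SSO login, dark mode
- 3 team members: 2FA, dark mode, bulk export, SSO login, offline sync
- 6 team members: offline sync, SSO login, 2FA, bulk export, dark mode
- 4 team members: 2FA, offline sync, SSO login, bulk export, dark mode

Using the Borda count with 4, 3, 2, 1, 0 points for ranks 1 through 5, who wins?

2FA

offline sync: 9·2 + 6·3 + 3·0 + 6·4 + 4·3 = 72
bulk export: 9·0 + 6·4 + 3·2 + 6·1 + 4·1 = 40
dark mode: 9·1 + 6·0 + 3·3 + 6·0 + 4·0 = 18
SSO login: 9·4 + 6·1 + 3·1 + 6·3 + 4·2 = 71
2FA: 9·3 + 6·2 + 3·4 + 6·2 + 4·4 = 79
2FA has the highest Borda score (79).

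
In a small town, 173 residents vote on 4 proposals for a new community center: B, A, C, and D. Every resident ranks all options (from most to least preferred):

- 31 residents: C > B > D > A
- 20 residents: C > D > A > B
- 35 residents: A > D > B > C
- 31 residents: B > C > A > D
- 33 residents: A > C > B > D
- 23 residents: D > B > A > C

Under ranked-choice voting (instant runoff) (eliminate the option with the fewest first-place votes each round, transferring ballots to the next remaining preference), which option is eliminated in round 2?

C

Round 1: B 31, A 68, C 51, D 23. Eliminate D.
Round 2: B 54, A 68, C 51. Eliminate C.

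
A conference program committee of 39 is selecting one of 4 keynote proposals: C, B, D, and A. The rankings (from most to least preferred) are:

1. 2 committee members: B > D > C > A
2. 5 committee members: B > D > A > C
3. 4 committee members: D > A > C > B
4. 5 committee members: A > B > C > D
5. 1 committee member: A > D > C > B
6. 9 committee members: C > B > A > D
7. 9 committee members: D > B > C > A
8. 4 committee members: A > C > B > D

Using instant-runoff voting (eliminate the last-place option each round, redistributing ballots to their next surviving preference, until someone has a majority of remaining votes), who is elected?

Round 1: C 9, B 7, D 13, A 10. Eliminate B.
Round 2: C 9, D 20, A 10. D has a majority.

D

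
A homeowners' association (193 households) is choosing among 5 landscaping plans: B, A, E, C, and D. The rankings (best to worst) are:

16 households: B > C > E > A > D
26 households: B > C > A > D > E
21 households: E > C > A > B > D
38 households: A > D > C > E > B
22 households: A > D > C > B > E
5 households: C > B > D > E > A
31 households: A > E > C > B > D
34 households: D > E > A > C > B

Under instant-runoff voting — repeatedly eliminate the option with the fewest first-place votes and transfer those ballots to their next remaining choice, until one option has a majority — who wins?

Round 1: B 42, A 91, E 21, C 5, D 34. Eliminate C.
Round 2: B 47, A 91, E 21, D 34. Eliminate E.
Round 3: B 47, A 112, D 34. A has a majority.

A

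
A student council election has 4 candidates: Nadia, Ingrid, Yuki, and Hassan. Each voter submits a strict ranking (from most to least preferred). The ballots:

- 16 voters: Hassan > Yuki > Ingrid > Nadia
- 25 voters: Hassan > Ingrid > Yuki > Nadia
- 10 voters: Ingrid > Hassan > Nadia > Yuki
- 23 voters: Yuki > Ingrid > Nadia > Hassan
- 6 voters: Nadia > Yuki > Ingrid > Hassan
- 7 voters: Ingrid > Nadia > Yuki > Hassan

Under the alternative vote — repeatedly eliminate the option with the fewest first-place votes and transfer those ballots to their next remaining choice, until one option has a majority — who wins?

Hassan

Round 1: Nadia 6, Ingrid 17, Yuki 23, Hassan 41. Eliminate Nadia.
Round 2: Ingrid 17, Yuki 29, Hassan 41. Eliminate Ingrid.
Round 3: Yuki 36, Hassan 51. Hassan has a majority.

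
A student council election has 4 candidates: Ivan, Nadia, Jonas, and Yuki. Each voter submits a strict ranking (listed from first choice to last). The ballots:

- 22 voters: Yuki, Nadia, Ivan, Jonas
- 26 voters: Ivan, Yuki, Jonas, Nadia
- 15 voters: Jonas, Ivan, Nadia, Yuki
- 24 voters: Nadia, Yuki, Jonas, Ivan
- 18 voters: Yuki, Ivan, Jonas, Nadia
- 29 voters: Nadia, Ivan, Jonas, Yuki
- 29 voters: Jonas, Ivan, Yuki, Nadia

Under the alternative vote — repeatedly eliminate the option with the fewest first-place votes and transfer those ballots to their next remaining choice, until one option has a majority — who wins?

Yuki

Round 1: Ivan 26, Nadia 53, Jonas 44, Yuki 40. Eliminate Ivan.
Round 2: Nadia 53, Jonas 44, Yuki 66. Eliminate Jonas.
Round 3: Nadia 68, Yuki 95. Yuki has a majority.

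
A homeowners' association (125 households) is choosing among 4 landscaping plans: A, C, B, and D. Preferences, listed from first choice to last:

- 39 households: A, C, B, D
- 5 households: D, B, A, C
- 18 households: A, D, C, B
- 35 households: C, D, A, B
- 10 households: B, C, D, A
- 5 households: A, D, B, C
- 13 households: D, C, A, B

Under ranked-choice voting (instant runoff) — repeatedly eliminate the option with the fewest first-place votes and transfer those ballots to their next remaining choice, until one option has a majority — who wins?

Round 1: A 62, C 35, B 10, D 18. Eliminate B.
Round 2: A 62, C 45, D 18. Eliminate D.
Round 3: A 67, C 58. A has a majority.

A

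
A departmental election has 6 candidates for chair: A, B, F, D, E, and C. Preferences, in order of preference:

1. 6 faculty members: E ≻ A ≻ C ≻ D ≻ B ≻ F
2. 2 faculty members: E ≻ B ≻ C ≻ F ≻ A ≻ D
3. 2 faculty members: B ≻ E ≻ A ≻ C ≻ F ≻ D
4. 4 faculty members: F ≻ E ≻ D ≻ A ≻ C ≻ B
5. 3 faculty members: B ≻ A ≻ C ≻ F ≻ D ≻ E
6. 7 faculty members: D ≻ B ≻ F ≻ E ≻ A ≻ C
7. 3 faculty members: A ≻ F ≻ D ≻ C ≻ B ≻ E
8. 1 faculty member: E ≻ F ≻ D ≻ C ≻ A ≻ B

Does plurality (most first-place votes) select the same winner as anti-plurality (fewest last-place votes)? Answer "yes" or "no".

Plurality — first-place votes: A 3, B 5, F 4, D 7, E 9, C 0. Winner: E.
Anti-plurality — last-place votes: A 0, B 5, F 6, D 4, E 6, C 7. Winner: A.
The two methods disagree.

no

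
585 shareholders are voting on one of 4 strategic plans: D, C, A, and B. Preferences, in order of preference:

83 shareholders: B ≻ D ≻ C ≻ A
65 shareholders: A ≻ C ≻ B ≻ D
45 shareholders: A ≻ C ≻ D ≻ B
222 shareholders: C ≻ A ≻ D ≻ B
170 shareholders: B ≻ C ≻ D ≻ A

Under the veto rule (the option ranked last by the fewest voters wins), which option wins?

C

Last-place votes: D 65, C 0, A 253, B 267.
C is ranked last by the fewest voters, so C wins.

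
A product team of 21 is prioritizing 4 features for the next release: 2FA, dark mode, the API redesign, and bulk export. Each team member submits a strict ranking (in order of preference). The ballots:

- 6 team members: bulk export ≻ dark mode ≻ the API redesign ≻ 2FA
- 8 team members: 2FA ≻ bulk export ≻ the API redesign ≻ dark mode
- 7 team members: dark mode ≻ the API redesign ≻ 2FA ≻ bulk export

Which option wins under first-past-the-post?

First-place votes: 2FA 8, dark mode 7, the API redesign 0, bulk export 6.
2FA has the most first-place votes.

2FA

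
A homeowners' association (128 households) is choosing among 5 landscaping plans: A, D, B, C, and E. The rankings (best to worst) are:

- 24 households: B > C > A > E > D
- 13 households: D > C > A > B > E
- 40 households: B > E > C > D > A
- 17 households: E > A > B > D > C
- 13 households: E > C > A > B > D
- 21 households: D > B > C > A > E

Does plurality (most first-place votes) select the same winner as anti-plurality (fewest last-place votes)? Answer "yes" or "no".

Plurality — first-place votes: A 0, D 34, B 64, C 0, E 30. Winner: B.
Anti-plurality — last-place votes: A 40, D 37, B 0, C 17, E 34. Winner: B.
The two methods agree.

yes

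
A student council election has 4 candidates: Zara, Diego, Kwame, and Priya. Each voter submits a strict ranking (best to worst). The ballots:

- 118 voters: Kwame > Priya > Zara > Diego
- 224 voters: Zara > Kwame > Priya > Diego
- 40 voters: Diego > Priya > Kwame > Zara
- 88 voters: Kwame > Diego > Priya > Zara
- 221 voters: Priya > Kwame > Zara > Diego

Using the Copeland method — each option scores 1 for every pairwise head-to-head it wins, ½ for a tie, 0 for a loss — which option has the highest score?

Kwame

Zara: beats Diego; loses to Kwame and Priya → score 1.
Diego: loses to Zara, Kwame, and Priya → score 0.
Kwame: beats Zara, Diego, and Priya → score 3.
Priya: beats Zara and Diego; loses to Kwame → score 2.
Kwame has the best pairwise record.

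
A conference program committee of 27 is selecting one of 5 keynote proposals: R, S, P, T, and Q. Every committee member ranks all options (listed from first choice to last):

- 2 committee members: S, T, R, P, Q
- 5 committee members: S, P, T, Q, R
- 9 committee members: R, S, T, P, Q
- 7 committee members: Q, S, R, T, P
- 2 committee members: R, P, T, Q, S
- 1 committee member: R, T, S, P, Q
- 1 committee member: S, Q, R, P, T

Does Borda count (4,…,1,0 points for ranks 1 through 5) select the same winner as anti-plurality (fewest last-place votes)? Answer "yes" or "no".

no

Borda — scores: R 68, S 82, P 34, T 48, Q 38. Winner: S.
Anti-plurality — last-place votes: R 5, S 2, P 7, T 1, Q 12. Winner: T.
The two methods disagree.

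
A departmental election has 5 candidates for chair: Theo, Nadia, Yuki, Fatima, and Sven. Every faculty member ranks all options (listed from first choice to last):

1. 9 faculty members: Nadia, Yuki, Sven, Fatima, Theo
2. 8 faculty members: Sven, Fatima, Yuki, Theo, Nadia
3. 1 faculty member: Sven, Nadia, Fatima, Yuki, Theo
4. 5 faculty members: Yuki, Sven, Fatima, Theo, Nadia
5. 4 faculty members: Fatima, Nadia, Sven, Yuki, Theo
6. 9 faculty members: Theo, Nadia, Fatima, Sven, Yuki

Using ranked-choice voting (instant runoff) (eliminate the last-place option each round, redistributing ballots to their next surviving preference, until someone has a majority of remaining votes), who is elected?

Nadia

Round 1: Theo 9, Nadia 9, Yuki 5, Fatima 4, Sven 9. Eliminate Fatima.
Round 2: Theo 9, Nadia 13, Yuki 5, Sven 9. Eliminate Yuki.
Round 3: Theo 9, Nadia 13, Sven 14. Eliminate Theo.
Round 4: Nadia 22, Sven 14. Nadia has a majority.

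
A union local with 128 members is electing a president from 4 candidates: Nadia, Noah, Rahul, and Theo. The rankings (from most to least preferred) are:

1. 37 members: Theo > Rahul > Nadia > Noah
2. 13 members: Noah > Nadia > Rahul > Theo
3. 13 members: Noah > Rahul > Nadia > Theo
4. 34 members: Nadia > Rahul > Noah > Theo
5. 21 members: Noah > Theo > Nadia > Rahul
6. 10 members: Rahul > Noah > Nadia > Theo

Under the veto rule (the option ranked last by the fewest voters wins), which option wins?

Last-place votes: Nadia 0, Noah 37, Rahul 21, Theo 70.
Nadia is ranked last by the fewest voters, so Nadia wins.

Nadia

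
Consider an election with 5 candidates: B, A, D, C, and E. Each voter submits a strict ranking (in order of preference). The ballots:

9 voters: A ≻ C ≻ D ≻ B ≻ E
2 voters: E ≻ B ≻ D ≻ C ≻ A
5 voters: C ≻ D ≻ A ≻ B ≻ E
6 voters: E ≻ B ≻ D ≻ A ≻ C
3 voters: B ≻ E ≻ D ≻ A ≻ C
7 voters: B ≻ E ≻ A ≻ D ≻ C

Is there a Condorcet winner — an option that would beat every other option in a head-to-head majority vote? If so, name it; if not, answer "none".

B vs A: 18–14 for B.
B vs D: 18–14 for B.
B vs C: 18–14 for B.
B vs E: 24–8 for B.
B beats every other option head-to-head.

B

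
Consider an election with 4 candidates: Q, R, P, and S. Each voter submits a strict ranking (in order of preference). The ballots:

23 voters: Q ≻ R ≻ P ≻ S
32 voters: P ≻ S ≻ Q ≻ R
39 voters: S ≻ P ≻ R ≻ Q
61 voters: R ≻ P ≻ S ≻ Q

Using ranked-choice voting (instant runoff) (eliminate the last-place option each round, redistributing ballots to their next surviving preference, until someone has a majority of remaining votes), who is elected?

R

Round 1: Q 23, R 61, P 32, S 39. Eliminate Q.
Round 2: R 84, P 32, S 39. R has a majority.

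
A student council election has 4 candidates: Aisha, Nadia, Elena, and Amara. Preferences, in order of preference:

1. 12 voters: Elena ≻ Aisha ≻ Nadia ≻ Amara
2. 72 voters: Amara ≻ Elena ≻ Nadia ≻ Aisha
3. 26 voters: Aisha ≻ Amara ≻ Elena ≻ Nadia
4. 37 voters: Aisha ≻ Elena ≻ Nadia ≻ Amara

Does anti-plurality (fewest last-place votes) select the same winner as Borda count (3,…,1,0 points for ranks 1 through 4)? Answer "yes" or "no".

Anti-plurality — last-place votes: Aisha 72, Nadia 26, Elena 0, Amara 49. Winner: Elena.
Borda — scores: Aisha 213, Nadia 121, Elena 280, Amara 268. Winner: Elena.
The two methods agree.

yes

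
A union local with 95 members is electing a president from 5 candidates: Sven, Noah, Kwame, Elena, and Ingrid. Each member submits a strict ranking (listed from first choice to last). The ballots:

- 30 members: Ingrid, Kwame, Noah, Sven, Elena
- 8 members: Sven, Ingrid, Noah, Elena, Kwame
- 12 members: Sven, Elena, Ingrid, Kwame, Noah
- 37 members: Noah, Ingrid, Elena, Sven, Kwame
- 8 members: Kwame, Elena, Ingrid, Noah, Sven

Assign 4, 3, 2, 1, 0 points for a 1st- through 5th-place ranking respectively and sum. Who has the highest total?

Ingrid

Sven: 30·1 + 8·4 + 12·4 + 37·1 + 8·0 = 147
Noah: 30·2 + 8·2 + 12·0 + 37·4 + 8·1 = 232
Kwame: 30·3 + 8·0 + 12·1 + 37·0 + 8·4 = 134
Elena: 30·0 + 8·1 + 12·3 + 37·2 + 8·3 = 142
Ingrid: 30·4 + 8·3 + 12·2 + 37·3 + 8·2 = 295
Ingrid has the highest Borda score (295).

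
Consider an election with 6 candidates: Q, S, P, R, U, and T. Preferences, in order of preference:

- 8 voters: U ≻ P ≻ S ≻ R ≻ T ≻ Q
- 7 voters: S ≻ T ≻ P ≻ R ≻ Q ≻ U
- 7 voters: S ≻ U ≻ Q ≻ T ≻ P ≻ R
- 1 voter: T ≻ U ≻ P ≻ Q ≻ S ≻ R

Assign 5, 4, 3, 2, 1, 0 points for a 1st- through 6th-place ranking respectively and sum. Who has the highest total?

Q: 8·0 + 7·1 + 7·3 + 1·2 = 30
S: 8·3 + 7·5 + 7·5 + 1·1 = 95
P: 8·4 + 7·3 + 7·1 + 1·3 = 63
R: 8·2 + 7·2 + 7·0 + 1·0 = 30
U: 8·5 + 7·0 + 7·4 + 1·4 = 72
T: 8·1 + 7·4 + 7·2 + 1·5 = 55
S has the highest Borda score (95).

S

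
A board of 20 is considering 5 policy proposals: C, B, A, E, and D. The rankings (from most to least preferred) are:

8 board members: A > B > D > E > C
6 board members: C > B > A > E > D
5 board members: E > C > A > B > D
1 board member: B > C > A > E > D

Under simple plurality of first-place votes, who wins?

First-place votes: C 6, B 1, A 8, E 5, D 0.
A has the most first-place votes.

A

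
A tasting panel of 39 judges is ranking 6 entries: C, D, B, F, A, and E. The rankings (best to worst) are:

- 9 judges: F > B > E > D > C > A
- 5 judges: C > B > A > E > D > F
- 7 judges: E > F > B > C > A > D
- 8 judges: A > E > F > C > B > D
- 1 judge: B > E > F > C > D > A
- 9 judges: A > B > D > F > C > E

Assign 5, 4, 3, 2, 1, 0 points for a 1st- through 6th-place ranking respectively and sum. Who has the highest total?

C: 9·1 + 5·5 + 7·2 + 8·2 + 1·2 + 9·1 = 75
D: 9·2 + 5·1 + 7·0 + 8·0 + 1·1 + 9·3 = 51
B: 9·4 + 5·4 + 7·3 + 8·1 + 1·5 + 9·4 = 126
F: 9·5 + 5·0 + 7·4 + 8·3 + 1·3 + 9·2 = 118
A: 9·0 + 5·3 + 7·1 + 8·5 + 1·0 + 9·5 = 107
E: 9·3 + 5·2 + 7·5 + 8·4 + 1·4 + 9·0 = 108
B has the highest Borda score (126).

B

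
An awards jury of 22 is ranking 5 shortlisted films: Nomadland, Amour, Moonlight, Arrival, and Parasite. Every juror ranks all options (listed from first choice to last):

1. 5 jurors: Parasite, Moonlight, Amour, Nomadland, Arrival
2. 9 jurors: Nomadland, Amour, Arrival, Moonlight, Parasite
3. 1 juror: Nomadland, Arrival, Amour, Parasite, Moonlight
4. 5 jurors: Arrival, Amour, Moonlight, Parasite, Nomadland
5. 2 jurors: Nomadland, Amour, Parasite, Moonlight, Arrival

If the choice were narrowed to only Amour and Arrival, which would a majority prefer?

Amour

Voters preferring Amour to Arrival: 16; preferring Arrival to Amour: 6.
Amour wins the head-to-head.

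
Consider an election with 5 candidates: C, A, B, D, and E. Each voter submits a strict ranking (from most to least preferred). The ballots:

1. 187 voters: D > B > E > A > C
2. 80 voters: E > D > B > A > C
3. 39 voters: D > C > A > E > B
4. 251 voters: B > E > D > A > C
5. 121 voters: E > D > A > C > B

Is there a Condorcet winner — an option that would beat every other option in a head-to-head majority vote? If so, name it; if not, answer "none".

Checking pairwise contests:
A beats C 639–39.
B beats A 518–160.
D beats B 427–251.
E beats D 452–226.
B beats E 438–240.
Every option loses at least one head-to-head, so there is no Condorcet winner.

none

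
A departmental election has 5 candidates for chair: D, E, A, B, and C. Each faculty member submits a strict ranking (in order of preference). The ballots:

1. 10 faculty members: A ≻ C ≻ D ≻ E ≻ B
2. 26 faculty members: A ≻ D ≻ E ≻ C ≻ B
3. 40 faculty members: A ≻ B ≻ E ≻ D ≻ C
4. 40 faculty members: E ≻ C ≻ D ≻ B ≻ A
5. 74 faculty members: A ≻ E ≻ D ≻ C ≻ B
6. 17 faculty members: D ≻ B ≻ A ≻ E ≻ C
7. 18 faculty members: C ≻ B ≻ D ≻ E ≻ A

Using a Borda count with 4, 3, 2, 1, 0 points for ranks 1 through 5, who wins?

A

D: 10·2 + 26·3 + 40·1 + 40·2 + 74·2 + 17·4 + 18·2 = 470
E: 10·1 + 26·2 + 40·2 + 40·4 + 74·3 + 17·1 + 18·1 = 559
A: 10·4 + 26·4 + 40·4 + 40·0 + 74·4 + 17·2 + 18·0 = 634
B: 10·0 + 26·0 + 40·3 + 40·1 + 74·0 + 17·3 + 18·3 = 265
C: 10·3 + 26·1 + 40·0 + 40·3 + 74·1 + 17·0 + 18·4 = 322
A has the highest Borda score (634).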